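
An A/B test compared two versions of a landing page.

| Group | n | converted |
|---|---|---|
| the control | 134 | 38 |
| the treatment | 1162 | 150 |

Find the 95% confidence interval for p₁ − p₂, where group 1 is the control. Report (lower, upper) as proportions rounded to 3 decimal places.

(0.076, 0.233)

Sample proportions: 38/134 = 0.2836, 150/1162 = 0.1291.
Each SE is √(p̂(1−p̂)/n): √(0.2836·0.7164/134) = 0.03894 and √(0.1291·0.8709/1162) = 0.00984.
SE(p̂₁ − p̂₂) = √(SE₁² + SE₂²) = √(0.0015163236 + 0.0000968256) = 0.04016, since the two samples are independent.
At 95% confidence z* = 1.960; margin = 1.960 × 0.04016 = 0.07871.
The difference is 0.2836 − 0.1291 = 0.1545, so the interval is 0.1545 ± 0.07871 = (0.076, 0.233).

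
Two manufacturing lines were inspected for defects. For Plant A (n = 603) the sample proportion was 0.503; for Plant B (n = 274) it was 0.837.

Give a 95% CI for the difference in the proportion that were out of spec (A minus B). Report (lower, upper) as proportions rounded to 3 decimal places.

The two standard errors are √(0.5030×0.4970/603) = 0.02036 and √(0.8370×0.1630/274) = 0.02231.
Because the samples are independent, SE_diff = √(0.02036² + 0.02231²) = 0.03020.
Using z* = 1.960 for 95%, ME = 1.960 × 0.03020 = 0.05919.
p̂₁ − p̂₂ = -0.3340; interval -0.3340 ± 0.05919 gives (-0.393, -0.275).

(-0.393, -0.275)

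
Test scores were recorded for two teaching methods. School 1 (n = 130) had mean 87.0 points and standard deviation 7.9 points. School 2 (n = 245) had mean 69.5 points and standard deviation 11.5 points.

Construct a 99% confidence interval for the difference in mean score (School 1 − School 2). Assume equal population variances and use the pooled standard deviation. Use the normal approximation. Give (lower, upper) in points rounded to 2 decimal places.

(14.59, 20.41)

s_p = √[((n₁−1)s₁² + (n₂−1)s₂²)/(n₁+n₂−2)] = √[(129·7.9² + 244·11.5²)/373] = 10.3969.
SE = 10.3969·√(1/130 + 1/245) = 1.1281.
With z* = 2.576, margin = 2.576 × 1.1281 = 2.9060.
x̄₁ − x̄₂ = 87.0 − 69.5 = 17.5000; interval 17.5000 ± 2.9060 = (14.59, 20.41).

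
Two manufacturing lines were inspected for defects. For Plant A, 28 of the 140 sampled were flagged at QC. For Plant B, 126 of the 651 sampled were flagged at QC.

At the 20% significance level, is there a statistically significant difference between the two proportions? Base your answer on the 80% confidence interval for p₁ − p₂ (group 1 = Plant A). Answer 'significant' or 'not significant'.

not significant

Sample proportions: 28/140 = 0.2000, 126/651 = 0.1935.
Each SE is √(p̂(1−p̂)/n): √(0.2000·0.8000/140) = 0.03381 and √(0.1935·0.8065/651) = 0.01548.
SE(p̂₁ − p̂₂) = √(SE₁² + SE₂²) = √(0.0011431161 + 0.0002396304) = 0.03719, since the two samples are independent.
At 80% confidence z* = 1.282; margin = 1.282 × 0.03719 = 0.04768.
The difference is 0.2000 − 0.1935 = 0.0065, so the interval is 0.0065 ± 0.04768 = (-0.04118, 0.05418).
The interval (-0.04118, 0.05418) contains 0, so the difference is not significant.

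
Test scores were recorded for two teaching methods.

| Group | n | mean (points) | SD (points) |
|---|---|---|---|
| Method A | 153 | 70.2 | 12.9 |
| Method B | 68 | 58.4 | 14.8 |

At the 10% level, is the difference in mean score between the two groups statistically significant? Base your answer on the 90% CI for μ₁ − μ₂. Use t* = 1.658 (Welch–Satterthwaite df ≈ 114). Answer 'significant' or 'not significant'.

SE₁ = s₁/√n₁ = 12.9/√153 = 1.0429; SE₂ = 14.8/√68 = 1.7948.
Independent samples, unequal variances: SE_diff = √(SE₁² + SE₂²) = √(1.08764041 + 3.22130704) = 2.0758.
t* = 1.658, so margin of error = 1.658 × 2.0758 = 3.4417.
Difference in means = 70.2 − 58.4 = 11.8000.
11.8000 ± 3.4417 → (8.3583, 15.2417).
The interval (8.3583, 15.2417) does not contain 0, so the difference is significant.

significant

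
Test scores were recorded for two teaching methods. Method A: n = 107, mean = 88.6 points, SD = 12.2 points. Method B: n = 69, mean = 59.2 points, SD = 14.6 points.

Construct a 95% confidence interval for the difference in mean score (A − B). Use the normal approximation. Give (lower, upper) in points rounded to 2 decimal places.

(25.25, 33.55)

SE₁ = s₁/√n₁ = 12.2/√107 = 1.1794; SE₂ = 14.6/√69 = 1.7576.
Independent samples, unequal variances: SE_diff = √(SE₁² + SE₂²) = √(1.39098436 + 3.08915776) = 2.1166.
z* = 1.960, so margin of error = 1.960 × 2.1166 = 4.1485.
Difference in means = 88.6 − 59.2 = 29.4000.
29.4000 ± 4.1485 → (25.25, 33.55).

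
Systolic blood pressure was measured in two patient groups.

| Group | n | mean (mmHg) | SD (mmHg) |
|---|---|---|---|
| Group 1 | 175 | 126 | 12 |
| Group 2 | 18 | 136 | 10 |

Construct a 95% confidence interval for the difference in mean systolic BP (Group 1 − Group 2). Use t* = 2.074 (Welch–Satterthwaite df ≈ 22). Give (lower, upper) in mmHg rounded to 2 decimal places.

SE₁ = s₁/√n₁ = 12/√175 = 0.9071; SE₂ = 10/√18 = 2.3570.
Independent samples, unequal variances: SE_diff = √(SE₁² + SE₂²) = √(0.82283041 + 5.555449) = 2.5255.
t* = 2.074, so margin of error = 2.074 × 2.5255 = 5.2379.
Difference in means = 126 − 136 = -10.0000.
-10.0000 ± 5.2379 → (-15.24, -4.76).

(-15.24, -4.76)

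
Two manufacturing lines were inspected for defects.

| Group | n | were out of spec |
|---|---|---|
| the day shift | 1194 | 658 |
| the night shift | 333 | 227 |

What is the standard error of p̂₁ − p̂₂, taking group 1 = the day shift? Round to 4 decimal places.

0.0293

Sample proportions: 658/1194 = 0.5511, 227/333 = 0.6817.
Each SE is √(p̂(1−p̂)/n): √(0.5511·0.4489/1194) = 0.01439 and √(0.6817·0.3183/333) = 0.02553.
SE(p̂₁ − p̂₂) = √(SE₁² + SE₂²) = √(0.0002070721 + 0.0006517809) = 0.02931, since the two samples are independent.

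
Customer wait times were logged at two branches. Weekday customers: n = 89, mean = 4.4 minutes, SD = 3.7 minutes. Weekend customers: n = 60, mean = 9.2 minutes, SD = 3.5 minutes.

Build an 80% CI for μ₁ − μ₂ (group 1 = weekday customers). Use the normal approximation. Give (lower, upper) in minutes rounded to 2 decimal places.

Per-group SEs: s₁/√n₁ = 3.7/√89 = 0.3922, s₂/√n₂ = 3.5/√60 = 0.4518.
Unpooled SE of the difference: √(0.15382084 + 0.20412324) = 0.5983.
Margin of error = z* · SE = 1.282 × 0.5983 = 0.7670.
x̄₁ − x̄₂ = 4.4 − 9.2 = -4.8000.
CI: -4.8000 ± 0.7670 = (-5.57, -4.03).

(-5.57, -4.03)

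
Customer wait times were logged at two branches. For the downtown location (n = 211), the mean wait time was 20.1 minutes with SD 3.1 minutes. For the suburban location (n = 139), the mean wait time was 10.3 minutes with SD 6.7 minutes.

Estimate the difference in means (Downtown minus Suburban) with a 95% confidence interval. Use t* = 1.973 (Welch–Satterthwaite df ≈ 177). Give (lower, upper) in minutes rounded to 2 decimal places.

(8.60, 11.00)

Standard errors of each mean: 3.1/√211 = 0.2134 and 6.7/√139 = 0.5683.
SE(x̄₁ − x̄₂) = √(0.2134² + 0.5683²) = 0.6070 for independent samples with unequal variances.
With t* = 1.973, the margin is 1.973 × 0.6070 = 1.1976.
x̄₁ − x̄₂ = 20.1 − 10.3 = 9.8000; the interval is 9.8000 ± 1.1976 = (8.60, 11.00).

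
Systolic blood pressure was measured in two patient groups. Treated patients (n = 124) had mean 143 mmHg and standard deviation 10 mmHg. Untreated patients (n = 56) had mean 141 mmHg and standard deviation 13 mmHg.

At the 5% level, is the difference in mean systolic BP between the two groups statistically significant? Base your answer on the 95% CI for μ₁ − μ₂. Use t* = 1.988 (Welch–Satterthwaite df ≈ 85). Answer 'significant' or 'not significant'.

Standard errors of each mean: 10/√124 = 0.8980 and 13/√56 = 1.7372.
SE(x̄₁ − x̄₂) = √(0.8980² + 1.7372²) = 1.9556 for independent samples with unequal variances.
With t* = 1.988, the margin is 1.988 × 1.9556 = 3.8877.
x̄₁ − x̄₂ = 143 − 141 = 2.0000; the interval is 2.0000 ± 3.8877 = (-1.8877, 5.8877).
The interval (-1.8877, 5.8877) contains 0, so the difference is not significant.

not significant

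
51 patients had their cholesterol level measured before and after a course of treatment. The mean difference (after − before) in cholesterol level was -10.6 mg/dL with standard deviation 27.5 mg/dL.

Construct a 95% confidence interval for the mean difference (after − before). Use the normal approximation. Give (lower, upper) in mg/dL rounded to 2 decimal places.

Paired design: SE = s_d/√n = 27.5/√51 = 3.8508.
z* = 1.960; margin of error = 1.960 × 3.8508 = 7.5476.
-10.6 ± 7.5476 → (-18.15, -3.05).

(-18.15, -3.05)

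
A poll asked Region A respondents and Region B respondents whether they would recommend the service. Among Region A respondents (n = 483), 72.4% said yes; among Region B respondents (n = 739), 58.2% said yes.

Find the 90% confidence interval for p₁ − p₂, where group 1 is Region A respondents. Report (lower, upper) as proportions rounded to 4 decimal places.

Each SE is √(p̂(1−p̂)/n): √(0.7240·0.2760/483) = 0.02034 and √(0.5820·0.4180/739) = 0.01814.
SE(p̂₁ − p̂₂) = √(SE₁² + SE₂²) = √(0.0004137156 + 0.0003290596) = 0.02725, since the two samples are independent.
At 90% confidence z* = 1.645; margin = 1.645 × 0.02725 = 0.04483.
The difference is 0.7240 − 0.5820 = 0.1420, so the interval is 0.1420 ± 0.04483 = (0.0972, 0.1868).

(0.0972, 0.1868)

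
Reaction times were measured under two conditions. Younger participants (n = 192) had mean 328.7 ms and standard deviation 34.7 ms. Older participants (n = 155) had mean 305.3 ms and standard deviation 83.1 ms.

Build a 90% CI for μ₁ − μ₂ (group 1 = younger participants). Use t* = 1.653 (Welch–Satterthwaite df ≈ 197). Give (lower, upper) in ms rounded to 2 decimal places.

(11.62, 35.18)

SE₁ = s₁/√n₁ = 34.7/√192 = 2.5043; SE₂ = 83.1/√155 = 6.6748.
Independent samples, unequal variances: SE_diff = √(SE₁² + SE₂²) = √(6.27151849 + 44.55295504) = 7.1291.
t* = 1.653, so margin of error = 1.653 × 7.1291 = 11.7844.
Difference in means = 328.7 − 305.3 = 23.4000.
23.4000 ± 11.7844 → (11.62, 35.18).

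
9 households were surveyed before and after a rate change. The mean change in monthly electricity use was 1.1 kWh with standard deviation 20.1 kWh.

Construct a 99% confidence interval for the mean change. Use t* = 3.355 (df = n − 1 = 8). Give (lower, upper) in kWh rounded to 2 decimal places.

(-21.38, 23.58)

This is a matched-pairs design, so SE = s_d/√n = 20.1/√9 = 6.7000.
Margin = 3.355 × 6.7000 = 22.4785; the interval is 1.1 ± 22.4785 = (-21.38, 23.58).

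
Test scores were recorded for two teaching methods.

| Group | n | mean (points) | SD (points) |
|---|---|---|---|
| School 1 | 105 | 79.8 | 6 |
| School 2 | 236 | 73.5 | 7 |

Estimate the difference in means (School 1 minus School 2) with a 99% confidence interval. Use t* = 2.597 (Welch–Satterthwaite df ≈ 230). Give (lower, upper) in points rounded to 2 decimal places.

(4.37, 8.23)

Standard errors of each mean: 6/√105 = 0.5855 and 7/√236 = 0.4557.
SE(x̄₁ − x̄₂) = √(0.5855² + 0.4557²) = 0.7419 for independent samples with unequal variances.
With t* = 2.597, the margin is 2.597 × 0.7419 = 1.9267.
x̄₁ − x̄₂ = 79.8 − 73.5 = 6.3000; the interval is 6.3000 ± 1.9267 = (4.37, 8.23).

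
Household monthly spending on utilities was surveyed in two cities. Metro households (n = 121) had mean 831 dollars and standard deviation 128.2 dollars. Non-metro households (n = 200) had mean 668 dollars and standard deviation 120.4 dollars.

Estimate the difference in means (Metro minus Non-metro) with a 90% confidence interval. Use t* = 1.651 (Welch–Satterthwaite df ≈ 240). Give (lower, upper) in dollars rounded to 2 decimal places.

Standard errors of each mean: 128.2/√121 = 11.6545 and 120.4/√200 = 8.5136.
SE(x̄₁ − x̄₂) = √(11.6545² + 8.5136²) = 14.4329 for independent samples with unequal variances.
With t* = 1.651, the margin is 1.651 × 14.4329 = 23.8287.
x̄₁ − x̄₂ = 831 − 668 = 163.0000; the interval is 163.0000 ± 23.8287 = (139.17, 186.83).

(139.17, 186.83)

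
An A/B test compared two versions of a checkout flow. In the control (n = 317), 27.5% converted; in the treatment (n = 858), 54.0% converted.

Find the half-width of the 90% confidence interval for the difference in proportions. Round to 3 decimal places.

The two standard errors are √(0.2750×0.7250/317) = 0.02508 and √(0.5400×0.4600/858) = 0.01702.
Because the samples are independent, SE_diff = √(0.02508² + 0.01702²) = 0.03031.
Using z* = 1.645 for 90%, ME = 1.645 × 0.03031 = 0.04986.

0.050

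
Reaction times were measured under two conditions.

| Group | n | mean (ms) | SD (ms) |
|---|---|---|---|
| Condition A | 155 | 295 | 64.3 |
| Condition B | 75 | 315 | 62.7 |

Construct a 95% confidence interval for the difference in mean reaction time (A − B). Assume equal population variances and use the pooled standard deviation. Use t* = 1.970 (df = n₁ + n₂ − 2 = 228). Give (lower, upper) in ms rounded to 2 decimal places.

Pooled variance s_p² = [154·64.3² + 74·62.7²] / (155+75−2) = 4068.5391, so s_p = 63.7851.
SE_diff = s_p·√(1/n₁ + 1/n₂) = 63.7851·√(1/155 + 1/75) = 8.9719.
t* = 1.970; margin = 1.970 × 8.9719 = 17.6746.
Difference = 295 − 315 = -20.0000.
-20.0000 ± 17.6746 → (-37.67, -2.33).

(-37.67, -2.33)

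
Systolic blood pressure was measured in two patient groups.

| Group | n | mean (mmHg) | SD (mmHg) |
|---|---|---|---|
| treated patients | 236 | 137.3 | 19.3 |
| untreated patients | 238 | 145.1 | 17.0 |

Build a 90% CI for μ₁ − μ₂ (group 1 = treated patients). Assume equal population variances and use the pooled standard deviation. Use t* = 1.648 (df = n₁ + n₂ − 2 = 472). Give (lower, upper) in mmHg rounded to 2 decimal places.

s_p = √[((n₁−1)s₁² + (n₂−1)s₂²)/(n₁+n₂−2)] = √[(235·19.3² + 237·17.0²)/472] = 18.1815.
SE = 18.1815·√(1/236 + 1/238) = 1.6702.
With t* = 1.648, margin = 1.648 × 1.6702 = 2.7525.
x̄₁ − x̄₂ = 137.3 − 145.1 = -7.8000; interval -7.8000 ± 2.7525 = (-10.55, -5.05).

(-10.55, -5.05)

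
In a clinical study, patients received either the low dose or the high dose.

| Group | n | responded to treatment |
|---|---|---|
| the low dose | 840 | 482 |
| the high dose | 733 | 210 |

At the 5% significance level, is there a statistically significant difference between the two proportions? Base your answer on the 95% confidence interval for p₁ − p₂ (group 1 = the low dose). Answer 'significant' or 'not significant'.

First, p̂₁ = 482/840 = 0.5738; p̂₂ = 210/733 = 0.2865.
The two standard errors are √(0.5738×0.4262/840) = 0.01706 and √(0.2865×0.7135/733) = 0.01670.
Because the samples are independent, SE_diff = √(0.01706² + 0.01670²) = 0.02387.
Using z* = 1.960 for 95%, ME = 1.960 × 0.02387 = 0.04679.
p̂₁ − p̂₂ = 0.2873; interval 0.2873 ± 0.04679 gives (0.24051, 0.33409).
The interval (0.24051, 0.33409) does not contain 0, so the difference is significant.

significant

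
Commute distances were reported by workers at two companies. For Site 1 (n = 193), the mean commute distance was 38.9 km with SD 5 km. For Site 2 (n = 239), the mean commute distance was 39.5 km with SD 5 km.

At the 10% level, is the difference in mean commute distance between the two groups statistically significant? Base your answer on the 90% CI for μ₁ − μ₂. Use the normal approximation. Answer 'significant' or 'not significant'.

Per-group SEs: s₁/√n₁ = 5/√193 = 0.3599, s₂/√n₂ = 5/√239 = 0.3234.
Unpooled SE of the difference: √(0.12952801 + 0.10458756) = 0.4839.
Margin of error = z* · SE = 1.645 × 0.4839 = 0.7960.
x̄₁ − x̄₂ = 38.9 − 39.5 = -0.6000.
CI: -0.6000 ± 0.7960 = (-1.3960, 0.1960).
The interval (-1.3960, 0.1960) contains 0, so the difference is not significant.

not significant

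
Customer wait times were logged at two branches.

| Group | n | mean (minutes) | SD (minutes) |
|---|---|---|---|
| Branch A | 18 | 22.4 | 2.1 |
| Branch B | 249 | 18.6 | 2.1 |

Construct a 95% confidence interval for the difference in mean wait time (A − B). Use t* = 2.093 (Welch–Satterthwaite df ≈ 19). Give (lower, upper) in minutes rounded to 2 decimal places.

SE₁ = s₁/√n₁ = 2.1/√18 = 0.4950; SE₂ = 2.1/√249 = 0.1331.
Independent samples, unequal variances: SE_diff = √(SE₁² + SE₂²) = √(0.245025 + 0.01771561) = 0.5126.
t* = 2.093, so margin of error = 2.093 × 0.5126 = 1.0729.
Difference in means = 22.4 − 18.6 = 3.8000.
3.8000 ± 1.0729 → (2.73, 4.87).

(2.73, 4.87)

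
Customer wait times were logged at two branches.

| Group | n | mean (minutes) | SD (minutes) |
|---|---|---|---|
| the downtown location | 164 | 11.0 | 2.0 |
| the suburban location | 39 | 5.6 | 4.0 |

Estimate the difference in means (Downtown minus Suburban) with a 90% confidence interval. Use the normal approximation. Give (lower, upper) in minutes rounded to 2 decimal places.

(4.32, 6.48)

SE₁ = s₁/√n₁ = 2.0/√164 = 0.1562; SE₂ = 4.0/√39 = 0.6405.
Independent samples, unequal variances: SE_diff = √(SE₁² + SE₂²) = √(0.02439844 + 0.41024025) = 0.6593.
z* = 1.645, so margin of error = 1.645 × 0.6593 = 1.0845.
Difference in means = 11.0 − 5.6 = 5.4000.
5.4000 ± 1.0845 → (4.32, 6.48).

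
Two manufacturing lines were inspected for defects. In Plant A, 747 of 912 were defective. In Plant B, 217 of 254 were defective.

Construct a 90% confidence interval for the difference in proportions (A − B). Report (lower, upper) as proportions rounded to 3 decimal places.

(-0.077, 0.007)

p̂₁ = 747/912 = 0.8191 and p̂₂ = 217/254 = 0.8543.
SE₁ = √(p̂₁(1−p̂₁)/n₁) = √(0.8191·0.1809/912) = 0.01275; SE₂ = √(0.8543·0.1457/254) = 0.02214.
Independent samples: SE of the difference = √(SE₁² + SE₂²) = √(0.0001625625 + 0.0004901796) = 0.02555.
z* for 90% confidence is 1.645, so the margin of error is 1.645 × 0.02555 = 0.04203.
Point estimate p̂₁ − p̂₂ = 0.8191 − 0.8543 = -0.0352.
-0.0352 ± 0.04203 → (-0.077, 0.007).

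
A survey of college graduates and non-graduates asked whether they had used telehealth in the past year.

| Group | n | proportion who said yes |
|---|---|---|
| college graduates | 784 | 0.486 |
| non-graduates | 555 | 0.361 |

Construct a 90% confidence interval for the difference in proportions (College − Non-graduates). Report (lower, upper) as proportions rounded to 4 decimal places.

The two standard errors are √(0.4860×0.5140/784) = 0.01785 and √(0.3610×0.6390/555) = 0.02039.
Because the samples are independent, SE_diff = √(0.01785² + 0.02039²) = 0.02710.
Using z* = 1.645 for 90%, ME = 1.645 × 0.02710 = 0.04458.
p̂₁ − p̂₂ = 0.1250; interval 0.1250 ± 0.04458 gives (0.0804, 0.1696).

(0.0804, 0.1696)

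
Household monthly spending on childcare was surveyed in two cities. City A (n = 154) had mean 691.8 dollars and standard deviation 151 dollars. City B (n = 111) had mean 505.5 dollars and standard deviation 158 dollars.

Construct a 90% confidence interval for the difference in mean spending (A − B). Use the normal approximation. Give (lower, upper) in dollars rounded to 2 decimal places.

(154.53, 218.07)

SE₁ = s₁/√n₁ = 151/√154 = 12.1679; SE₂ = 158/√111 = 14.9967.
Independent samples, unequal variances: SE_diff = √(SE₁² + SE₂²) = √(148.05779041 + 224.90101089) = 19.3121.
z* = 1.645, so margin of error = 1.645 × 19.3121 = 31.7684.
Difference in means = 691.8 − 505.5 = 186.3000.
186.3000 ± 31.7684 → (154.53, 218.07).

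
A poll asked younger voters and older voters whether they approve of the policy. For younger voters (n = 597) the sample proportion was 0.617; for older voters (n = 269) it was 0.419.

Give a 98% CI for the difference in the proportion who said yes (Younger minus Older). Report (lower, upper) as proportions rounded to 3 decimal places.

The two standard errors are √(0.6170×0.3830/597) = 0.01990 and √(0.4190×0.5810/269) = 0.03008.
Because the samples are independent, SE_diff = √(0.01990² + 0.03008²) = 0.03607.
Using z* = 2.326 for 98%, ME = 2.326 × 0.03607 = 0.08390.
p̂₁ − p̂₂ = 0.1980; interval 0.1980 ± 0.08390 gives (0.114, 0.282).

(0.114, 0.282)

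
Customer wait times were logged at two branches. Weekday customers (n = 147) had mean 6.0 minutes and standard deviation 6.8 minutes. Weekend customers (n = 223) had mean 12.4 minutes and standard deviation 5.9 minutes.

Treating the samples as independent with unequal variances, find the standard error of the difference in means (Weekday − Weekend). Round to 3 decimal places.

0.686

Per-group SEs: s₁/√n₁ = 6.8/√147 = 0.5609, s₂/√n₂ = 5.9/√223 = 0.3951.
Unpooled SE of the difference: √(0.31460881 + 0.15610401) = 0.6861.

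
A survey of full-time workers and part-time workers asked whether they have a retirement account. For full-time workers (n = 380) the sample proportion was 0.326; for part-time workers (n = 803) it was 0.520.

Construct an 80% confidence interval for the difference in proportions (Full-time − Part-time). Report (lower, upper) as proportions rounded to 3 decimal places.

Each SE is √(p̂(1−p̂)/n): √(0.3260·0.6740/380) = 0.02405 and √(0.5200·0.4800/803) = 0.01763.
SE(p̂₁ − p̂₂) = √(SE₁² + SE₂²) = √(0.0005784025 + 0.0003108169) = 0.02982, since the two samples are independent.
At 80% confidence z* = 1.282; margin = 1.282 × 0.02982 = 0.03823.
The difference is 0.3260 − 0.5200 = -0.1940, so the interval is -0.1940 ± 0.03823 = (-0.232, -0.156).

(-0.232, -0.156)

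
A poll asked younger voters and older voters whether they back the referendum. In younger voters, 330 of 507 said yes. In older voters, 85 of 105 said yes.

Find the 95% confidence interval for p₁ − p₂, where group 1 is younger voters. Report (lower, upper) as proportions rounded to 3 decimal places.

(-0.244, -0.073)

p̂₁ = 330/507 = 0.6509 and p̂₂ = 85/105 = 0.8095.
SE₁ = √(p̂₁(1−p̂₁)/n₁) = √(0.6509·0.3491/507) = 0.02117; SE₂ = √(0.8095·0.1905/105) = 0.03832.
Independent samples: SE of the difference = √(SE₁² + SE₂²) = √(0.0004481689 + 0.0014684224) = 0.04378.
z* for 95% confidence is 1.960, so the margin of error is 1.960 × 0.04378 = 0.08581.
Point estimate p̂₁ − p̂₂ = 0.6509 − 0.8095 = -0.1586.
-0.1586 ± 0.08581 → (-0.244, -0.073).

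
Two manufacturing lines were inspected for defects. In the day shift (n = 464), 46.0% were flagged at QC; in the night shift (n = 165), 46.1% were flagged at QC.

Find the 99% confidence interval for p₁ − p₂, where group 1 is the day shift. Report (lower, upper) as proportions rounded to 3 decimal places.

The two standard errors are √(0.4600×0.5400/464) = 0.02314 and √(0.4610×0.5390/165) = 0.03881.
Because the samples are independent, SE_diff = √(0.02314² + 0.03881²) = 0.04518.
Using z* = 2.576 for 99%, ME = 2.576 × 0.04518 = 0.11638.
p̂₁ − p̂₂ = -0.0010; interval -0.0010 ± 0.11638 gives (-0.117, 0.115).

(-0.117, 0.115)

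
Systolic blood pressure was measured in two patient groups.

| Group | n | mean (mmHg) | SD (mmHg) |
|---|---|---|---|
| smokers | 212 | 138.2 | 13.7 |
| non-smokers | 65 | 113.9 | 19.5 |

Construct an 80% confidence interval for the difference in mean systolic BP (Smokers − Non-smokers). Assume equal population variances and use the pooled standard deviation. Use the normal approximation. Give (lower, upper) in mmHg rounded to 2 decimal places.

(21.53, 27.07)

Pooled variance s_p² = [211·13.7² + 64·19.5²] / (212+65−2) = 232.5040, so s_p = 15.2481.
SE_diff = s_p·√(1/n₁ + 1/n₂) = 15.2481·√(1/212 + 1/65) = 2.1619.
z* = 1.282; margin = 1.282 × 2.1619 = 2.7716.
Difference = 138.2 − 113.9 = 24.3000.
24.3000 ± 2.7716 → (21.53, 27.07).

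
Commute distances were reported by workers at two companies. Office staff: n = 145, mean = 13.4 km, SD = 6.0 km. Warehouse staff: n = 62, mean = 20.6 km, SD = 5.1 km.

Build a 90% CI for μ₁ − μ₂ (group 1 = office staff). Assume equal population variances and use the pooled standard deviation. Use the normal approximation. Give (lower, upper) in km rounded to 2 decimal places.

(-8.63, -5.77)

s_p = √[((n₁−1)s₁² + (n₂−1)s₂²)/(n₁+n₂−2)] = √[(144·6.0² + 61·5.1²)/205] = 5.7469.
SE = 5.7469·√(1/145 + 1/62) = 0.8720.
With z* = 1.645, margin = 1.645 × 0.8720 = 1.4344.
x̄₁ − x̄₂ = 13.4 − 20.6 = -7.2000; interval -7.2000 ± 1.4344 = (-8.63, -5.77).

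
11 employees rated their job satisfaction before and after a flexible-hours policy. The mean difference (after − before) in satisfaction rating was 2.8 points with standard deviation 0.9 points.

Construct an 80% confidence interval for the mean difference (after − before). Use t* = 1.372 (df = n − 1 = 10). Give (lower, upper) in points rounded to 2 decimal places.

Paired design: SE = s_d/√n = 0.9/√11 = 0.2714.
t* = 1.372; margin of error = 1.372 × 0.2714 = 0.3724.
2.8 ± 0.3724 → (2.43, 3.17).

(2.43, 3.17)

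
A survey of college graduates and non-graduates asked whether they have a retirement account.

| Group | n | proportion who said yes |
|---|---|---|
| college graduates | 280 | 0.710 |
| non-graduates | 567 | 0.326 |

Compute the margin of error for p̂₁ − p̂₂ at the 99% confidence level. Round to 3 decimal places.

0.086

The two standard errors are √(0.7100×0.2900/280) = 0.02712 and √(0.3260×0.6740/567) = 0.01969.
Because the samples are independent, SE_diff = √(0.02712² + 0.01969²) = 0.03351.
Using z* = 2.576 for 99%, ME = 2.576 × 0.03351 = 0.08632.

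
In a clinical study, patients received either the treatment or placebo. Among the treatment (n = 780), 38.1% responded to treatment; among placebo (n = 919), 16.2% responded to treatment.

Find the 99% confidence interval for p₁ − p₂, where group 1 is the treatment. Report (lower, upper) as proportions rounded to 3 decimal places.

(0.164, 0.274)

Each SE is √(p̂(1−p̂)/n): √(0.3810·0.6190/780) = 0.01739 and √(0.1620·0.8380/919) = 0.01215.
SE(p̂₁ − p̂₂) = √(SE₁² + SE₂²) = √(0.0003024121 + 0.0001476225) = 0.02121, since the two samples are independent.
At 99% confidence z* = 2.576; margin = 2.576 × 0.02121 = 0.05464.
The difference is 0.3810 − 0.1620 = 0.2190, so the interval is 0.2190 ± 0.05464 = (0.164, 0.274).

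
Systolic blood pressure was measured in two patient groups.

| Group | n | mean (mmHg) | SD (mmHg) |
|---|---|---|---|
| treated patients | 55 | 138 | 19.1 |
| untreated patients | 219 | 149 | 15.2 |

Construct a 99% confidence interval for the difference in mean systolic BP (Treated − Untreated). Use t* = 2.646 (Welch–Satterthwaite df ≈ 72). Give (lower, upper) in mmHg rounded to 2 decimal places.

Per-group SEs: s₁/√n₁ = 19.1/√55 = 2.5754, s₂/√n₂ = 15.2/√219 = 1.0271.
Unpooled SE of the difference: √(6.63268516 + 1.05493441) = 2.7727.
Margin of error = t* · SE = 2.646 × 2.7727 = 7.3366.
x̄₁ − x̄₂ = 138 − 149 = -11.0000.
CI: -11.0000 ± 7.3366 = (-18.34, -3.66).

(-18.34, -3.66)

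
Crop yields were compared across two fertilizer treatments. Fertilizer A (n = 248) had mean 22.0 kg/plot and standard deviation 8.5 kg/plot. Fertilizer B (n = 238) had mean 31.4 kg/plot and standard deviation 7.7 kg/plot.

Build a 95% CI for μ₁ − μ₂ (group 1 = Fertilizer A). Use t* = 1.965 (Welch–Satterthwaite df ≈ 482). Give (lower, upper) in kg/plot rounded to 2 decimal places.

Standard errors of each mean: 8.5/√248 = 0.5398 and 7.7/√238 = 0.4991.
SE(x̄₁ − x̄₂) = √(0.5398² + 0.4991²) = 0.7352 for independent samples with unequal variances.
With t* = 1.965, the margin is 1.965 × 0.7352 = 1.4447.
x̄₁ − x̄₂ = 22.0 − 31.4 = -9.4000; the interval is -9.4000 ± 1.4447 = (-10.84, -7.96).

(-10.84, -7.96)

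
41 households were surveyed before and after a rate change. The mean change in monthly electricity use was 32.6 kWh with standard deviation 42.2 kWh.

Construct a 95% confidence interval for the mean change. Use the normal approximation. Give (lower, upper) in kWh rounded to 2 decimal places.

(19.68, 45.52)

Paired design: SE = s_d/√n = 42.2/√41 = 6.5905.
z* = 1.960; margin of error = 1.960 × 6.5905 = 12.9174.
32.6 ± 12.9174 → (19.68, 45.52).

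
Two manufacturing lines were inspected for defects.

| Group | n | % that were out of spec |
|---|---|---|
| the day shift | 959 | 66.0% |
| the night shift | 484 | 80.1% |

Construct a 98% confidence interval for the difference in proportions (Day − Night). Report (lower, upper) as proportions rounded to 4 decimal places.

SE₁ = √(p̂₁(1−p̂₁)/n₁) = √(0.6600·0.3400/959) = 0.01530; SE₂ = √(0.8010·0.1990/484) = 0.01815.
Independent samples: SE of the difference = √(SE₁² + SE₂²) = √(0.00023409 + 0.0003294225) = 0.02374.
z* for 98% confidence is 2.326, so the margin of error is 2.326 × 0.02374 = 0.05522.
Point estimate p̂₁ − p̂₂ = 0.6600 − 0.8010 = -0.1410.
-0.1410 ± 0.05522 → (-0.1962, -0.0858).

(-0.1962, -0.0858)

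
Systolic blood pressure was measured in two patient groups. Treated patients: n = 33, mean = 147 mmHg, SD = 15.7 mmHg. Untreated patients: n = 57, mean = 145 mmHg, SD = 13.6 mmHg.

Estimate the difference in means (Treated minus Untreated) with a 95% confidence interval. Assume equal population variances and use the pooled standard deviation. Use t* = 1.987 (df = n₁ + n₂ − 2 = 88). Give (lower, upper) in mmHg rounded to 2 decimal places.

(-4.26, 8.26)

Pooled variance s_p² = [32·15.7² + 56·13.6²] / (33+57−2) = 207.3345, so s_p = 14.3991.
SE_diff = s_p·√(1/n₁ + 1/n₂) = 14.3991·√(1/33 + 1/57) = 3.1496.
t* = 1.987; margin = 1.987 × 3.1496 = 6.2583.
Difference = 147 − 145 = 2.0000.
2.0000 ± 6.2583 → (-4.26, 8.26).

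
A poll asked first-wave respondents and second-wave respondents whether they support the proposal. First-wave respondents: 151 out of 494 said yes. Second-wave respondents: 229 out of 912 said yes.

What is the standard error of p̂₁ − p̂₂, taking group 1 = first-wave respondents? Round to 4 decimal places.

0.0252

First, p̂₁ = 151/494 = 0.3057; p̂₂ = 229/912 = 0.2511.
The two standard errors are √(0.3057×0.6943/494) = 0.02073 and √(0.2511×0.7489/912) = 0.01436.
Because the samples are independent, SE_diff = √(0.02073² + 0.01436²) = 0.02522.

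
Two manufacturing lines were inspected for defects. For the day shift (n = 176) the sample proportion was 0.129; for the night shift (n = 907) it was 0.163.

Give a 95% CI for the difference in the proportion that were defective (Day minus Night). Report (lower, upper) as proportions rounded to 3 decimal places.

(-0.089, 0.021)

The two standard errors are √(0.1290×0.8710/176) = 0.02527 and √(0.1630×0.8370/907) = 0.01226.
Because the samples are independent, SE_diff = √(0.02527² + 0.01226²) = 0.02809.
Using z* = 1.960 for 95%, ME = 1.960 × 0.02809 = 0.05506.
p̂₁ − p̂₂ = -0.0340; interval -0.0340 ± 0.05506 gives (-0.089, 0.021).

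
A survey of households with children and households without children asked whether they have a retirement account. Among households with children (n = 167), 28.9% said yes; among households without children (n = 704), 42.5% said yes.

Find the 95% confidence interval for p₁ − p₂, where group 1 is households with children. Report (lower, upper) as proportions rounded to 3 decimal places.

(-0.214, -0.058)

SE₁ = √(p̂₁(1−p̂₁)/n₁) = √(0.2890·0.7110/167) = 0.03508; SE₂ = √(0.4250·0.5750/704) = 0.01863.
Independent samples: SE of the difference = √(SE₁² + SE₂²) = √(0.0012306064 + 0.0003470769) = 0.03972.
z* for 95% confidence is 1.960, so the margin of error is 1.960 × 0.03972 = 0.07785.
Point estimate p̂₁ − p̂₂ = 0.2890 − 0.4250 = -0.1360.
-0.1360 ± 0.07785 → (-0.214, -0.058).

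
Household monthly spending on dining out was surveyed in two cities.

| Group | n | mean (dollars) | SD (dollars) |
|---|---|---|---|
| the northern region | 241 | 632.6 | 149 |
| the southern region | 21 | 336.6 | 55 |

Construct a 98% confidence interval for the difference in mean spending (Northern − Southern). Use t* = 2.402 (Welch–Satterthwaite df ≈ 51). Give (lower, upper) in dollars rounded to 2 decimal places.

(259.09, 332.91)

Per-group SEs: s₁/√n₁ = 149/√241 = 9.5979, s₂/√n₂ = 55/√21 = 12.0020.
Unpooled SE of the difference: √(92.11968441 + 144.048004) = 15.3677.
Margin of error = t* · SE = 2.402 × 15.3677 = 36.9132.
x̄₁ − x̄₂ = 632.6 − 336.6 = 296.0000.
CI: 296.0000 ± 36.9132 = (259.09, 332.91).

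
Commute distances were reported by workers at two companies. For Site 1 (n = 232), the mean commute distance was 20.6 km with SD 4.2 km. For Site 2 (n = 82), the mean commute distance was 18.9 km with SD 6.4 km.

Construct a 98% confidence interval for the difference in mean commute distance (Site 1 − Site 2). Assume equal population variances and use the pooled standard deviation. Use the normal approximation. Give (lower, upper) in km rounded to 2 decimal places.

(0.25, 3.15)

Pooled variance s_p² = [231·4.2² + 81·6.4²] / (232+82−2) = 23.6942, so s_p = 4.8677.
SE_diff = s_p·√(1/n₁ + 1/n₂) = 4.8677·√(1/232 + 1/82) = 0.6254.
z* = 2.326; margin = 2.326 × 0.6254 = 1.4547.
Difference = 20.6 − 18.9 = 1.7000.
1.7000 ± 1.4547 → (0.25, 3.15).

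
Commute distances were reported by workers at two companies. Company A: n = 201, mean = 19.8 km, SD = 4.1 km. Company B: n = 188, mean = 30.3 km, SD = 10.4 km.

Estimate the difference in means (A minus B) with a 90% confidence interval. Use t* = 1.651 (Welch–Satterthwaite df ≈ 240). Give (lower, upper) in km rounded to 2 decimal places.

(-11.84, -9.16)

Standard errors of each mean: 4.1/√201 = 0.2892 and 10.4/√188 = 0.7585.
SE(x̄₁ − x̄₂) = √(0.2892² + 0.7585²) = 0.8118 for independent samples with unequal variances.
With t* = 1.651, the margin is 1.651 × 0.8118 = 1.3403.
x̄₁ − x̄₂ = 19.8 − 30.3 = -10.5000; the interval is -10.5000 ± 1.3403 = (-11.84, -9.16).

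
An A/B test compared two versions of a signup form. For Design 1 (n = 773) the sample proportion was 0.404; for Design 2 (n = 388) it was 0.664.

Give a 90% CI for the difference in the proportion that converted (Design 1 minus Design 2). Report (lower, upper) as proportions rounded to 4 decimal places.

The two standard errors are √(0.4040×0.5960/773) = 0.01765 and √(0.6640×0.3360/388) = 0.02398.
Because the samples are independent, SE_diff = √(0.01765² + 0.02398²) = 0.02978.
Using z* = 1.645 for 90%, ME = 1.645 × 0.02978 = 0.04899.
p̂₁ − p̂₂ = -0.2600; interval -0.2600 ± 0.04899 gives (-0.3090, -0.2110).

(-0.3090, -0.2110)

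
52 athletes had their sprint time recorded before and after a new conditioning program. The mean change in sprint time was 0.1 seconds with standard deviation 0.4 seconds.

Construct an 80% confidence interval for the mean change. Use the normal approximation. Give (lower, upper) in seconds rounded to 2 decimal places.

(0.03, 0.17)

Paired design: SE = s_d/√n = 0.4/√52 = 0.0555.
z* = 1.282; margin of error = 1.282 × 0.0555 = 0.0712.
0.1 ± 0.0712 → (0.03, 0.17).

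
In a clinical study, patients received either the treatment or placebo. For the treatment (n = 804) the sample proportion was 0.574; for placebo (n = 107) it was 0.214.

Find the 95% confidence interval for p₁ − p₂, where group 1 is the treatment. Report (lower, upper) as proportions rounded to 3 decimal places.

(0.275, 0.445)

SE₁ = √(p̂₁(1−p̂₁)/n₁) = √(0.5740·0.4260/804) = 0.01744; SE₂ = √(0.2140·0.7860/107) = 0.03965.
Independent samples: SE of the difference = √(SE₁² + SE₂²) = √(0.0003041536 + 0.0015721225) = 0.04332.
z* for 95% confidence is 1.960, so the margin of error is 1.960 × 0.04332 = 0.08491.
Point estimate p̂₁ − p̂₂ = 0.5740 − 0.2140 = 0.3600.
0.3600 ± 0.08491 → (0.275, 0.445).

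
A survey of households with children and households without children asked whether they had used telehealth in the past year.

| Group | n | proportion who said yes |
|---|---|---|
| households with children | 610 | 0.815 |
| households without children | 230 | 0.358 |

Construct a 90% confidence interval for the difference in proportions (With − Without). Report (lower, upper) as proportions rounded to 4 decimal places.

(0.3989, 0.5151)

The two standard errors are √(0.8150×0.1850/610) = 0.01572 and √(0.3580×0.6420/230) = 0.03161.
Because the samples are independent, SE_diff = √(0.01572² + 0.03161²) = 0.03530.
Using z* = 1.645 for 90%, ME = 1.645 × 0.03530 = 0.05807.
p̂₁ − p̂₂ = 0.4570; interval 0.4570 ± 0.05807 gives (0.3989, 0.5151).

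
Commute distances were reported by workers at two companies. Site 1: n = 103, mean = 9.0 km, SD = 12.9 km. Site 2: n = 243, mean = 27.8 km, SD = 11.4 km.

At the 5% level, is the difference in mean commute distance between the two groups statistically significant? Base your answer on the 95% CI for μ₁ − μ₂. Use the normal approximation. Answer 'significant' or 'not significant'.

Per-group SEs: s₁/√n₁ = 12.9/√103 = 1.2711, s₂/√n₂ = 11.4/√243 = 0.7313.
Unpooled SE of the difference: √(1.61569521 + 0.53479969) = 1.4665.
Margin of error = z* · SE = 1.960 × 1.4665 = 2.8743.
x̄₁ − x̄₂ = 9.0 − 27.8 = -18.8000.
CI: -18.8000 ± 2.8743 = (-21.6743, -15.9257).
The interval (-21.6743, -15.9257) does not contain 0, so the difference is significant.

significant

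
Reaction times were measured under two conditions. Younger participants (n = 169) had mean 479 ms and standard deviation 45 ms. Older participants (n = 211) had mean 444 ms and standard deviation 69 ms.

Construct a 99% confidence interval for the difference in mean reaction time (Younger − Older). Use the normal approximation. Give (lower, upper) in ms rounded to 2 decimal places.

Standard errors of each mean: 45/√169 = 3.4615 and 69/√211 = 4.7502.
SE(x̄₁ − x̄₂) = √(3.4615² + 4.7502²) = 5.8776 for independent samples with unequal variances.
With z* = 2.576, the margin is 2.576 × 5.8776 = 15.1407.
x̄₁ − x̄₂ = 479 − 444 = 35.0000; the interval is 35.0000 ± 15.1407 = (19.86, 50.14).

(19.86, 50.14)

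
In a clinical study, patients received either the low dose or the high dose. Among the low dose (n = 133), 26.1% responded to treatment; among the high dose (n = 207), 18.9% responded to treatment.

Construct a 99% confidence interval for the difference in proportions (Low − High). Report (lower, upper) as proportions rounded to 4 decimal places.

(-0.0486, 0.1926)

SE₁ = √(p̂₁(1−p̂₁)/n₁) = √(0.2610·0.7390/133) = 0.03808; SE₂ = √(0.1890·0.8110/207) = 0.02721.
Independent samples: SE of the difference = √(SE₁² + SE₂²) = √(0.0014500864 + 0.0007403841) = 0.04680.
z* for 99% confidence is 2.576, so the margin of error is 2.576 × 0.04680 = 0.12056.
Point estimate p̂₁ − p̂₂ = 0.2610 − 0.1890 = 0.0720.
0.0720 ± 0.12056 → (-0.0486, 0.1926).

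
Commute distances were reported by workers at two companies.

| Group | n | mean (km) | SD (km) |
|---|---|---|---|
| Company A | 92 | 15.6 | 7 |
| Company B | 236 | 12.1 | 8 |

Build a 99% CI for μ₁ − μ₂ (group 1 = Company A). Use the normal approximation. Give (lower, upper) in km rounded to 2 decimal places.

(1.19, 5.81)

SE₁ = s₁/√n₁ = 7/√92 = 0.7298; SE₂ = 8/√236 = 0.5208.
Independent samples, unequal variances: SE_diff = √(SE₁² + SE₂²) = √(0.53260804 + 0.27123264) = 0.8966.
z* = 2.576, so margin of error = 2.576 × 0.8966 = 2.3096.
Difference in means = 15.6 − 12.1 = 3.5000.
3.5000 ± 2.3096 → (1.19, 5.81).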